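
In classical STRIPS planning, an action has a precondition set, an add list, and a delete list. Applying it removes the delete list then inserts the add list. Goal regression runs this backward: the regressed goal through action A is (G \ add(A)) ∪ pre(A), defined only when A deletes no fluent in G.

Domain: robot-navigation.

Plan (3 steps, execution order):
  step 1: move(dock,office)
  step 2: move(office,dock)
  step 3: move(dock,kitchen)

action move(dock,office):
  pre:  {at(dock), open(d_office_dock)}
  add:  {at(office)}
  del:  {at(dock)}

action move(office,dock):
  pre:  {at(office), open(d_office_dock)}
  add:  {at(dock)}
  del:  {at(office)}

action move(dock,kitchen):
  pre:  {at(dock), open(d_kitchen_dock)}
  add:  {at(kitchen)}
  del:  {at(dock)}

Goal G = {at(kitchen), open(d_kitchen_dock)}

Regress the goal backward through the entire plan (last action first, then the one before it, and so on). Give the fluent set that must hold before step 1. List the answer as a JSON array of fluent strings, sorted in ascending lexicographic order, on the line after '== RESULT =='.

Work backward from the goal:
  through step 3 (move(dock,kitchen)): drop {at(kitchen)}, keep {open(d_kitchen_dock)}, require {at(dock), open(d_kitchen_dock)}
    → {at(dock), open(d_kitchen_dock)}
  through step 2 (move(office,dock)): drop {at(dock)}, keep {open(d_kitchen_dock)}, require {at(office), open(d_office_dock)}
    → {at(office), open(d_kitchen_dock), open(d_office_dock)}
  through step 1 (move(dock,office)): drop {at(office)}, keep {open(d_kitchen_dock), open(d_office_dock)}, require {at(dock), open(d_office_dock)}
    → {at(dock), open(d_kitchen_dock), open(d_office_dock)}

== RESULT ==
["at(dock)", "open(d_kitchen_dock)", "open(d_office_dock)"]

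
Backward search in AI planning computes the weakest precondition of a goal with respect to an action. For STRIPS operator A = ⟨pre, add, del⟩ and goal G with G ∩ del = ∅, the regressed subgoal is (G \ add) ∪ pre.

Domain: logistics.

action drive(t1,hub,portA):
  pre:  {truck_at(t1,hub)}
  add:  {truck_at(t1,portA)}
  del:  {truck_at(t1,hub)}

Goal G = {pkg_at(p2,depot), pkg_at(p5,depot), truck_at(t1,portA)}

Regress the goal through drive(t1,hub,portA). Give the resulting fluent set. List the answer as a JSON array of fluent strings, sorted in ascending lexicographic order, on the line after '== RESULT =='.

Compute (G \ add) ∪ pre:
  G ∩ del = {}  (empty — regression defined)
  G \ add = {pkg_at(p2,depot), pkg_at(p5,depot), truck_at(t1,portA)} \ {truck_at(t1,portA)} = {pkg_at(p2,depot), pkg_at(p5,depot)}
  ∪ pre   = {pkg_at(p2,depot), pkg_at(p5,depot)} ∪ {truck_at(t1,hub)}
          = {pkg_at(p2,depot), pkg_at(p5,depot), truck_at(t1,hub)}

== RESULT ==
["pkg_at(p2,depot)", "pkg_at(p5,depot)", "truck_at(t1,hub)"]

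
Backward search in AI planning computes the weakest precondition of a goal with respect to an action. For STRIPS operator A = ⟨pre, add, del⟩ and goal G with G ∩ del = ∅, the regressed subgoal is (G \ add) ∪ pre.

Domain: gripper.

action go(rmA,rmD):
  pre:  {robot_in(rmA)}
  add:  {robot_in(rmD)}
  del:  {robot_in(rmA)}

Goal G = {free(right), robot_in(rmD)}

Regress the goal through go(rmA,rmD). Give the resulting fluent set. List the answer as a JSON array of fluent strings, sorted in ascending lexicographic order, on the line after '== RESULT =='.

Regress:
  G ∩ del = {}  (empty — regression defined)
  G \ add = {free(right), robot_in(rmD)} \ {robot_in(rmD)} = {free(right)}
  ∪ pre   = {free(right)} ∪ {robot_in(rmA)}
          = {free(right), robot_in(rmA)}

== RESULT ==
["free(right)", "robot_in(rmA)"]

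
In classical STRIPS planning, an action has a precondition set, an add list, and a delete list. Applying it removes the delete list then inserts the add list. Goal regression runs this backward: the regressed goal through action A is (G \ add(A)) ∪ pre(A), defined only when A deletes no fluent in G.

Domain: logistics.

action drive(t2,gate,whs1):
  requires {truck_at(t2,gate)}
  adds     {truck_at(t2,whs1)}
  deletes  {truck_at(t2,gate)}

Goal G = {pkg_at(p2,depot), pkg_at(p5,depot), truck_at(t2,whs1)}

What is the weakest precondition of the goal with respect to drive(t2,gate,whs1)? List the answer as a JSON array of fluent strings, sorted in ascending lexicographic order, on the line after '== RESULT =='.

Compute (G \ add) ∪ pre:
  G ∩ del = {}  (empty — regression defined)
  G \ add = {pkg_at(p2,depot), pkg_at(p5,depot), truck_at(t2,whs1)} \ {truck_at(t2,whs1)} = {pkg_at(p2,depot), pkg_at(p5,depot)}
  ∪ pre   = {pkg_at(p2,depot), pkg_at(p5,depot)} ∪ {truck_at(t2,gate)}
          = {pkg_at(p2,depot), pkg_at(p5,depot), truck_at(t2,gate)}

== RESULT ==
["pkg_at(p2,depot)", "pkg_at(p5,depot)", "truck_at(t2,gate)"]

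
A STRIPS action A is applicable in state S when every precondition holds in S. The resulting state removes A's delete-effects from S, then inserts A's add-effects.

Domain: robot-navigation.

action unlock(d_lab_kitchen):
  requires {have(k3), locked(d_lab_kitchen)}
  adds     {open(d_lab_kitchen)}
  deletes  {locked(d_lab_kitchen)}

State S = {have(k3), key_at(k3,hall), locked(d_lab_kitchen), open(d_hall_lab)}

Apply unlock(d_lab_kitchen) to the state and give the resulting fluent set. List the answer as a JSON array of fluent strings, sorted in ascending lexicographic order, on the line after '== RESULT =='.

Progress:
  pre ⊆ S: {have(k3), locked(d_lab_kitchen)} ⊆ S  — applicable
  S \ del = {have(k3), key_at(k3,hall), open(d_hall_lab)}
  ∪ add   = {have(k3), key_at(k3,hall), open(d_hall_lab), open(d_lab_kitchen)}

== RESULT ==
["have(k3)", "key_at(k3,hall)", "open(d_hall_lab)", "open(d_lab_kitchen)"]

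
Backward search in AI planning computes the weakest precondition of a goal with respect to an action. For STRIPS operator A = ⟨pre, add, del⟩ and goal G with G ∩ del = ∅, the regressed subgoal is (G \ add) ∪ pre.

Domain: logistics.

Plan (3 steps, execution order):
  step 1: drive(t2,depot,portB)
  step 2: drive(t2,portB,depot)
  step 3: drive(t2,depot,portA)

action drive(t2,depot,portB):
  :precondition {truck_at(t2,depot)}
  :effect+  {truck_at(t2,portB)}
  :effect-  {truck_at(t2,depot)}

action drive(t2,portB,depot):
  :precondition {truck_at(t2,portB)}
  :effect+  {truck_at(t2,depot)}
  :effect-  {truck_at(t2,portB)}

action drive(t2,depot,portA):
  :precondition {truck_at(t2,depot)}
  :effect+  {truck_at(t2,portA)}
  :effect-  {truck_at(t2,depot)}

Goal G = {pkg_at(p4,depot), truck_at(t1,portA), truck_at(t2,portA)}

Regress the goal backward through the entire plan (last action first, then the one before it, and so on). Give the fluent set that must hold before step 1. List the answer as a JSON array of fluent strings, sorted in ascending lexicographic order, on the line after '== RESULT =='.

Regress step by step:
  through step 3 (drive(t2,depot,portA)): drop {truck_at(t2,portA)}, keep {pkg_at(p4,depot), truck_at(t1,portA)}, require {truck_at(t2,depot)}
    → {pkg_at(p4,depot), truck_at(t1,portA), truck_at(t2,depot)}
  through step 2 (drive(t2,portB,depot)): drop {truck_at(t2,depot)}, keep {pkg_at(p4,depot), truck_at(t1,portA)}, require {truck_at(t2,portB)}
    → {pkg_at(p4,depot), truck_at(t1,portA), truck_at(t2,portB)}
  through step 1 (drive(t2,depot,portB)): drop {truck_at(t2,portB)}, keep {pkg_at(p4,depot), truck_at(t1,portA)}, require {truck_at(t2,depot)}
    → {pkg_at(p4,depot), truck_at(t1,portA), truck_at(t2,depot)}

== RESULT ==
["pkg_at(p4,depot)", "truck_at(t1,portA)", "truck_at(t2,depot)"]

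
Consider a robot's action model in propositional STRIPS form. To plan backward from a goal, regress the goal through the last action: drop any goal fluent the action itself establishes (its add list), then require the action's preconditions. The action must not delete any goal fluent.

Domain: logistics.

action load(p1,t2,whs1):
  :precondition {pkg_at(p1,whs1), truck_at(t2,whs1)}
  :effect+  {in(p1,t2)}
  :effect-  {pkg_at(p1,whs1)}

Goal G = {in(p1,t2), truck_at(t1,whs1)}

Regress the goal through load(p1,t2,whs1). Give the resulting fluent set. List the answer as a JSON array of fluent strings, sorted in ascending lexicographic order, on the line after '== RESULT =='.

Regress:
  G ∩ del = {}  (empty — regression defined)
  G \ add = {in(p1,t2), truck_at(t1,whs1)} \ {in(p1,t2)} = {truck_at(t1,whs1)}
  ∪ pre   = {truck_at(t1,whs1)} ∪ {pkg_at(p1,whs1), truck_at(t2,whs1)}
          = {pkg_at(p1,whs1), truck_at(t1,whs1), truck_at(t2,whs1)}

== RESULT ==
["pkg_at(p1,whs1)", "truck_at(t1,whs1)", "truck_at(t2,whs1)"]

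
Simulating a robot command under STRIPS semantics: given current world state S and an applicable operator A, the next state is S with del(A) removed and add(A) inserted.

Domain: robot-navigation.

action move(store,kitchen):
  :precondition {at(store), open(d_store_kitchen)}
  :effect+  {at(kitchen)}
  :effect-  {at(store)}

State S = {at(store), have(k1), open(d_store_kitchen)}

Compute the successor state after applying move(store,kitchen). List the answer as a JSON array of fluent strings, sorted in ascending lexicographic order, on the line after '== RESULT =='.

Progress:
  pre ⊆ S: {at(store), open(d_store_kitchen)} ⊆ S  — applicable
  S \ del = {have(k1), open(d_store_kitchen)}
  ∪ add   = {at(kitchen), have(k1), open(d_store_kitchen)}

== RESULT ==
["at(kitchen)", "have(k1)", "open(d_store_kitchen)"]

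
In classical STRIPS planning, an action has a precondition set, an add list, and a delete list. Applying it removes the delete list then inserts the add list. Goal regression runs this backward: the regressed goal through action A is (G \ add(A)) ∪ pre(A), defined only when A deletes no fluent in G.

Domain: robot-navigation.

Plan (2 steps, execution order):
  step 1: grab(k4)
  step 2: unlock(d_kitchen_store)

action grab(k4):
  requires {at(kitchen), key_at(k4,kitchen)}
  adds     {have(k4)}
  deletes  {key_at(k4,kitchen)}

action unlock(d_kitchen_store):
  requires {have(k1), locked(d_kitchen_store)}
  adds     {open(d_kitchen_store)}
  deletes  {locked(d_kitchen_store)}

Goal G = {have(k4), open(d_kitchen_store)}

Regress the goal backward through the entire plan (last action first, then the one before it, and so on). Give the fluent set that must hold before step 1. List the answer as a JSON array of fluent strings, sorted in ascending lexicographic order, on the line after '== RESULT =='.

Regress step by step:
  through step 2 (unlock(d_kitchen_store)): drop {open(d_kitchen_store)}, keep {have(k4)}, require {have(k1), locked(d_kitchen_store)}
    → {have(k1), have(k4), locked(d_kitchen_store)}
  through step 1 (grab(k4)): drop {have(k4)}, keep {have(k1), locked(d_kitchen_store)}, require {at(kitchen), key_at(k4,kitchen)}
    → {at(kitchen), have(k1), key_at(k4,kitchen), locked(d_kitchen_store)}

== RESULT ==
["at(kitchen)", "have(k1)", "key_at(k4,kitchen)", "locked(d_kitchen_store)"]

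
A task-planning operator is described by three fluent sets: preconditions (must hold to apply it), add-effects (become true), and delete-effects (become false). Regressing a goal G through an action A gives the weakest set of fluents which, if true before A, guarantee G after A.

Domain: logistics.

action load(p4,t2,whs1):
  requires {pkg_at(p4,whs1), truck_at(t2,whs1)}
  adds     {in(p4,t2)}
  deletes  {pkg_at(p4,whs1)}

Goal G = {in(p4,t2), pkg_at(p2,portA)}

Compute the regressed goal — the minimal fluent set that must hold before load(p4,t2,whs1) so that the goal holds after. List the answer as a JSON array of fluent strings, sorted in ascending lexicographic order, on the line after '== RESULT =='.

Regress:
  G ∩ del = {}  (empty — regression defined)
  G \ add = {in(p4,t2), pkg_at(p2,portA)} \ {in(p4,t2)} = {pkg_at(p2,portA)}
  ∪ pre   = {pkg_at(p2,portA)} ∪ {pkg_at(p4,whs1), truck_at(t2,whs1)}
          = {pkg_at(p2,portA), pkg_at(p4,whs1), truck_at(t2,whs1)}

== RESULT ==
["pkg_at(p2,portA)", "pkg_at(p4,whs1)", "truck_at(t2,whs1)"]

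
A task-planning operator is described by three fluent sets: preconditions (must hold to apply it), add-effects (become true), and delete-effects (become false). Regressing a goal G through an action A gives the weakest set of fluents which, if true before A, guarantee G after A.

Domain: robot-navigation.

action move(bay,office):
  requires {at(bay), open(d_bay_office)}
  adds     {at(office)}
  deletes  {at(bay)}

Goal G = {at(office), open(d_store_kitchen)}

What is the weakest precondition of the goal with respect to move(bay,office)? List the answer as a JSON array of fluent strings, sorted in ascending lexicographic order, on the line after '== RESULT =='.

Regress:
  G ∩ del = {}  (empty — regression defined)
  G \ add = {at(office), open(d_store_kitchen)} \ {at(office)} = {open(d_store_kitchen)}
  ∪ pre   = {open(d_store_kitchen)} ∪ {at(bay), open(d_bay_office)}
          = {at(bay), open(d_bay_office), open(d_store_kitchen)}

== RESULT ==
["at(bay)", "open(d_bay_office)", "open(d_store_kitchen)"]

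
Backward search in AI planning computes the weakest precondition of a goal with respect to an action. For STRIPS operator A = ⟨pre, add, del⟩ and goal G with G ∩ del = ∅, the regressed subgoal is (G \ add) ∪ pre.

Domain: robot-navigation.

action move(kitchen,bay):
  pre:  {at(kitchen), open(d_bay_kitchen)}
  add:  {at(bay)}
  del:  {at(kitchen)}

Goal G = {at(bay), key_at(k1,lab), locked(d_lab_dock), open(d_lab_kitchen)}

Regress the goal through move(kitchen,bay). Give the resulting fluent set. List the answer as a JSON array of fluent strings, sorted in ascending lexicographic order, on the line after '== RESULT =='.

Regress:
  G ∩ del = {}  (empty — regression defined)
  G \ add = {at(bay), key_at(k1,lab), locked(d_lab_dock), open(d_lab_kitchen)} \ {at(bay)} = {key_at(k1,lab), locked(d_lab_dock), open(d_lab_kitchen)}
  ∪ pre   = {key_at(k1,lab), locked(d_lab_dock), open(d_lab_kitchen)} ∪ {at(kitchen), open(d_bay_kitchen)}
          = {at(kitchen), key_at(k1,lab), locked(d_lab_dock), open(d_bay_kitchen), open(d_lab_kitchen)}

== RESULT ==
["at(kitchen)", "key_at(k1,lab)", "locked(d_lab_dock)", "open(d_bay_kitchen)", "open(d_lab_kitchen)"]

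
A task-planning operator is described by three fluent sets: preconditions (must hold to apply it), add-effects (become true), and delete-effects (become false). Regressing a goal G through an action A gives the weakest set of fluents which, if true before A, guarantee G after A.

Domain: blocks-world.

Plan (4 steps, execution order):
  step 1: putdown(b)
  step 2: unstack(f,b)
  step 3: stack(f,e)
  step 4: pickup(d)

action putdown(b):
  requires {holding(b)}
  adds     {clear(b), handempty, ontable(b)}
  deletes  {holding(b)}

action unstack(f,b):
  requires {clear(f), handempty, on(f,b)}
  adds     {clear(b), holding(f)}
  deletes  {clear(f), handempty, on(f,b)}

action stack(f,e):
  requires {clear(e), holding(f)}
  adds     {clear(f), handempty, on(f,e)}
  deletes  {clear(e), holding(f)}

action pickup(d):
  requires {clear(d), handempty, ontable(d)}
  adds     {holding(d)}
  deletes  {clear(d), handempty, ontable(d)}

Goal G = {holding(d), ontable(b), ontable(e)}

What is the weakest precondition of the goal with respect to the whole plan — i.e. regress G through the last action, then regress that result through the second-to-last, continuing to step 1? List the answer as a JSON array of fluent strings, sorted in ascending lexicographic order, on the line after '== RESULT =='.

Work backward from the goal:
  through step 4 (pickup(d)): drop {holding(d)}, keep {ontable(b), ontable(e)}, require {clear(d), handempty, ontable(d)}
    → {clear(d), handempty, ontable(b), ontable(d), ontable(e)}
  through step 3 (stack(f,e)): drop {handempty}, keep {clear(d), ontable(b), ontable(d), ontable(e)}, require {clear(e), holding(f)}
    → {clear(d), clear(e), holding(f), ontable(b), ontable(d), ontable(e)}
  through step 2 (unstack(f,b)): drop {holding(f)}, keep {clear(d), clear(e), ontable(b), ontable(d), ontable(e)}, require {clear(f), handempty, on(f,b)}
    → {clear(d), clear(e), clear(f), handempty, on(f,b), ontable(b), ontable(d), ontable(e)}
  through step 1 (putdown(b)): drop {handempty, ontable(b)}, keep {clear(d), clear(e), clear(f), on(f,b), ontable(d), ontable(e)}, require {holding(b)}
    → {clear(d), clear(e), clear(f), holding(b), on(f,b), ontable(d), ontable(e)}

== RESULT ==
["clear(d)", "clear(e)", "clear(f)", "holding(b)", "on(f,b)", "ontable(d)", "ontable(e)"]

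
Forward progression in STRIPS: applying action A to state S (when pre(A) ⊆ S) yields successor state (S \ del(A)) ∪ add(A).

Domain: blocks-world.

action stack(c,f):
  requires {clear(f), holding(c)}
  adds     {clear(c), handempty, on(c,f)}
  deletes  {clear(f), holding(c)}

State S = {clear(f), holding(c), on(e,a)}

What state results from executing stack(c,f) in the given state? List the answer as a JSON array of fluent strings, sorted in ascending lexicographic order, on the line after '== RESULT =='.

Compute (S \ del) ∪ add:
  pre ⊆ S: {clear(f), holding(c)} ⊆ S  — applicable
  S \ del = {on(e,a)}
  ∪ add   = {clear(c), handempty, on(c,f), on(e,a)}

== RESULT ==
["clear(c)", "handempty", "on(c,f)", "on(e,a)"]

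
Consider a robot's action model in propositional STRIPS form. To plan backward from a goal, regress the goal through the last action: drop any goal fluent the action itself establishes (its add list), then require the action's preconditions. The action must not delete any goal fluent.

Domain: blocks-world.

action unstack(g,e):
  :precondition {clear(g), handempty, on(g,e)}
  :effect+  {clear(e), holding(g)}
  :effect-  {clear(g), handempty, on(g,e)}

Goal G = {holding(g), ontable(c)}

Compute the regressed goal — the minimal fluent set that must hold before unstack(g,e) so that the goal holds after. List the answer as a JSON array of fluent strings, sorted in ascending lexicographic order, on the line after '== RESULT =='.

Compute (G \ add) ∪ pre:
  G ∩ del = {}  (empty — regression defined)
  G \ add = {holding(g), ontable(c)} \ {clear(e), holding(g)} = {ontable(c)}
  ∪ pre   = {ontable(c)} ∪ {clear(g), handempty, on(g,e)}
          = {clear(g), handempty, on(g,e), ontable(c)}

== RESULT ==
["clear(g)", "handempty", "on(g,e)", "ontable(c)"]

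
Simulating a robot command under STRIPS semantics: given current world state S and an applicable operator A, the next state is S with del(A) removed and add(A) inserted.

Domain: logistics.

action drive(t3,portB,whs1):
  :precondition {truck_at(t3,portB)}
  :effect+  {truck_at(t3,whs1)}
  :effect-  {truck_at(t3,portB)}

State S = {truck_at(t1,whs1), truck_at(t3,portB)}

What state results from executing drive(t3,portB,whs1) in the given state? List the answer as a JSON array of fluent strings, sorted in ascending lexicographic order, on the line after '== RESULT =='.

Progress:
  pre ⊆ S: {truck_at(t3,portB)} ⊆ S  — applicable
  S \ del = {truck_at(t1,whs1)}
  ∪ add   = {truck_at(t1,whs1), truck_at(t3,whs1)}

== RESULT ==
["truck_at(t1,whs1)", "truck_at(t3,whs1)"]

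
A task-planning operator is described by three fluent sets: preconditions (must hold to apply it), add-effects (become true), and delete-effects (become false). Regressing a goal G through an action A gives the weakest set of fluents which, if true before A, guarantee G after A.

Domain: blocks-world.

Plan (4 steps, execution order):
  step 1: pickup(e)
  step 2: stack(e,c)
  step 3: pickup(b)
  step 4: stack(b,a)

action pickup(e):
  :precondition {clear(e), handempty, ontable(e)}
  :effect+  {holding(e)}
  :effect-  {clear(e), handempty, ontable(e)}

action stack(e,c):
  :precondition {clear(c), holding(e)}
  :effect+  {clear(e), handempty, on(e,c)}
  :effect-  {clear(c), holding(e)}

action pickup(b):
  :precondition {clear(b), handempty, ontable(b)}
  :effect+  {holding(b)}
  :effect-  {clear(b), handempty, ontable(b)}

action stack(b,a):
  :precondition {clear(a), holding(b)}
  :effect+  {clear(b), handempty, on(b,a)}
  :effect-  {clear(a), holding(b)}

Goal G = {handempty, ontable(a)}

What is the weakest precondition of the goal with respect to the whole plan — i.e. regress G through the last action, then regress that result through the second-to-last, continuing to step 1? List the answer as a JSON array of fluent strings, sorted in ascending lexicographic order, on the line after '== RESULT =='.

Regress step by step:
  through step 4 (stack(b,a)): drop {handempty}, keep {ontable(a)}, require {clear(a), holding(b)}
    → {clear(a), holding(b), ontable(a)}
  through step 3 (pickup(b)): drop {holding(b)}, keep {clear(a), ontable(a)}, require {clear(b), handempty, ontable(b)}
    → {clear(a), clear(b), handempty, ontable(a), ontable(b)}
  through step 2 (stack(e,c)): drop {handempty}, keep {clear(a), clear(b), ontable(a), ontable(b)}, require {clear(c), holding(e)}
    → {clear(a), clear(b), clear(c), holding(e), ontable(a), ontable(b)}
  through step 1 (pickup(e)): drop {holding(e)}, keep {clear(a), clear(b), clear(c), ontable(a), ontable(b)}, require {clear(e), handempty, ontable(e)}
    → {clear(a), clear(b), clear(c), clear(e), handempty, ontable(a), ontable(b), ontable(e)}

== RESULT ==
["clear(a)", "clear(b)", "clear(c)", "clear(e)", "handempty", "ontable(a)", "ontable(b)", "ontable(e)"]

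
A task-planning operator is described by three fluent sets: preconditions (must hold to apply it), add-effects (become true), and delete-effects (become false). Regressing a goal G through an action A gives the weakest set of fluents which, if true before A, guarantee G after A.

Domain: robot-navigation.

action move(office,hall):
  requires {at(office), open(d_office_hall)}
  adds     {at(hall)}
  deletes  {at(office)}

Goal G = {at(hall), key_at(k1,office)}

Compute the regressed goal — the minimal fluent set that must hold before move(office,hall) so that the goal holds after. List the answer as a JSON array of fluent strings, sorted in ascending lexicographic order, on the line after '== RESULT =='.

Compute (G \ add) ∪ pre:
  G ∩ del = {}  (empty — regression defined)
  G \ add = {at(hall), key_at(k1,office)} \ {at(hall)} = {key_at(k1,office)}
  ∪ pre   = {key_at(k1,office)} ∪ {at(office), open(d_office_hall)}
          = {at(office), key_at(k1,office), open(d_office_hall)}

== RESULT ==
["at(office)", "key_at(k1,office)", "open(d_office_hall)"]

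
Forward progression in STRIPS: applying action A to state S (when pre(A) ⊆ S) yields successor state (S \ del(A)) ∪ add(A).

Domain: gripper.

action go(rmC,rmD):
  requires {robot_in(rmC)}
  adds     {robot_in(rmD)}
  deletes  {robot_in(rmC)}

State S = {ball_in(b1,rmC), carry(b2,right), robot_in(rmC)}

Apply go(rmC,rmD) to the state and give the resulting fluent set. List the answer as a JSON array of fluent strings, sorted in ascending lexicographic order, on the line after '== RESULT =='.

Compute (S \ del) ∪ add:
  pre ⊆ S: {robot_in(rmC)} ⊆ S  — applicable
  S \ del = {ball_in(b1,rmC), carry(b2,right)}
  ∪ add   = {ball_in(b1,rmC), carry(b2,right), robot_in(rmD)}

== RESULT ==
["ball_in(b1,rmC)", "carry(b2,right)", "robot_in(rmD)"]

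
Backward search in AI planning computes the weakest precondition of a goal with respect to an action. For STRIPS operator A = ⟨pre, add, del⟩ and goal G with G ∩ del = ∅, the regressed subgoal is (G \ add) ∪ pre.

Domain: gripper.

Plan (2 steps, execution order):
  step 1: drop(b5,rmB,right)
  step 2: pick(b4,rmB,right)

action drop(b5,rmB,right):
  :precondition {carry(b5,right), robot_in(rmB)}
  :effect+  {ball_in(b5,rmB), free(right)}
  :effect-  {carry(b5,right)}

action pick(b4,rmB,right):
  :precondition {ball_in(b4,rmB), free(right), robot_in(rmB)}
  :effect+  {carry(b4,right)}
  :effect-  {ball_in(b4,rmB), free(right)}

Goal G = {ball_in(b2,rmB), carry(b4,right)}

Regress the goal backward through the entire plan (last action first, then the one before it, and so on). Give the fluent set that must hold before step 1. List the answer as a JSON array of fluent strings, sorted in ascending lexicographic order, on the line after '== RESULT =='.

Work backward from the goal:
  through step 2 (pick(b4,rmB,right)): drop {carry(b4,right)}, keep {ball_in(b2,rmB)}, require {ball_in(b4,rmB), free(right), robot_in(rmB)}
    → {ball_in(b2,rmB), ball_in(b4,rmB), free(right), robot_in(rmB)}
  through step 1 (drop(b5,rmB,right)): drop {free(right)}, keep {ball_in(b2,rmB), ball_in(b4,rmB), robot_in(rmB)}, require {carry(b5,right), robot_in(rmB)}
    → {ball_in(b2,rmB), ball_in(b4,rmB), carry(b5,right), robot_in(rmB)}

== RESULT ==
["ball_in(b2,rmB)", "ball_in(b4,rmB)", "carry(b5,right)", "robot_in(rmB)"]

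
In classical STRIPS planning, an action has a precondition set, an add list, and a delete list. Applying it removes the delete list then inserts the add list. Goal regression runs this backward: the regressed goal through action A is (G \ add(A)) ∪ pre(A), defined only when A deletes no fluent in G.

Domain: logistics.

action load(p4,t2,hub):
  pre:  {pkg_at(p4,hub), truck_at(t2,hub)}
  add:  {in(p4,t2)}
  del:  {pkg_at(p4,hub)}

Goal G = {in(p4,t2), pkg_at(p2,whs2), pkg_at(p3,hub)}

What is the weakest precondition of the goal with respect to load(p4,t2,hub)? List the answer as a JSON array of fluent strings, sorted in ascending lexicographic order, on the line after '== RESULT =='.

Regress:
  G ∩ del = {}  (empty — regression defined)
  G \ add = {in(p4,t2), pkg_at(p2,whs2), pkg_at(p3,hub)} \ {in(p4,t2)} = {pkg_at(p2,whs2), pkg_at(p3,hub)}
  ∪ pre   = {pkg_at(p2,whs2), pkg_at(p3,hub)} ∪ {pkg_at(p4,hub), truck_at(t2,hub)}
          = {pkg_at(p2,whs2), pkg_at(p3,hub), pkg_at(p4,hub), truck_at(t2,hub)}

== RESULT ==
["pkg_at(p2,whs2)", "pkg_at(p3,hub)", "pkg_at(p4,hub)", "truck_at(t2,hub)"]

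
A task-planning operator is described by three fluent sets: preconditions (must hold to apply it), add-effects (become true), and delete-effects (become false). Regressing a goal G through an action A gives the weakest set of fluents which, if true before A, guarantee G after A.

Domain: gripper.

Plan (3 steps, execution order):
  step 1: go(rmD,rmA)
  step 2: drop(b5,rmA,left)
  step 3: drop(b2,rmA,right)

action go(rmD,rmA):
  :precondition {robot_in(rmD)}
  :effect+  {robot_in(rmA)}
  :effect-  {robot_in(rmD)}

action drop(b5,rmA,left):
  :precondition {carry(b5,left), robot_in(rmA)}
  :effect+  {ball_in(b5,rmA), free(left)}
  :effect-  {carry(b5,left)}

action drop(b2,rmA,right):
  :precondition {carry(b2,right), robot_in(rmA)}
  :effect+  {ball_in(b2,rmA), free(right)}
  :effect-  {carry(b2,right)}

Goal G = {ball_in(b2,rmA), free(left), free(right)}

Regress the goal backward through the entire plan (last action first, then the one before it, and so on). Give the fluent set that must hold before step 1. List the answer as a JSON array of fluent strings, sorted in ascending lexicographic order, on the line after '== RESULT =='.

Work backward from the goal:
  through step 3 (drop(b2,rmA,right)): drop {ball_in(b2,rmA), free(right)}, keep {free(left)}, require {carry(b2,right), robot_in(rmA)}
    → {carry(b2,right), free(left), robot_in(rmA)}
  through step 2 (drop(b5,rmA,left)): drop {free(left)}, keep {carry(b2,right), robot_in(rmA)}, require {carry(b5,left), robot_in(rmA)}
    → {carry(b2,right), carry(b5,left), robot_in(rmA)}
  through step 1 (go(rmD,rmA)): drop {robot_in(rmA)}, keep {carry(b2,right), carry(b5,left)}, require {robot_in(rmD)}
    → {carry(b2,right), carry(b5,left), robot_in(rmD)}

== RESULT ==
["carry(b2,right)", "carry(b5,left)", "robot_in(rmD)"]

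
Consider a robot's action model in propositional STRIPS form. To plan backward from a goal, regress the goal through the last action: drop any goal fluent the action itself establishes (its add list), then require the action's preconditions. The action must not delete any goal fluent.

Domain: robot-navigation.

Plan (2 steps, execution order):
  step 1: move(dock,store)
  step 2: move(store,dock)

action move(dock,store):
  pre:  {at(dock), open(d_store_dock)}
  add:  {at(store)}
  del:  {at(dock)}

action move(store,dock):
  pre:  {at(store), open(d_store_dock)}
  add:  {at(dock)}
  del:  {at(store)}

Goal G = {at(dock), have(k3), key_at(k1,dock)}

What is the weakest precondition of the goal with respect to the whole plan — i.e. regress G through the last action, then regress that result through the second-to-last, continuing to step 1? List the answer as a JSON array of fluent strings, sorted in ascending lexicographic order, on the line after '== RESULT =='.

Work backward from the goal:
  through step 2 (move(store,dock)): drop {at(dock)}, keep {have(k3), key_at(k1,dock)}, require {at(store), open(d_store_dock)}
    → {at(store), have(k3), key_at(k1,dock), open(d_store_dock)}
  through step 1 (move(dock,store)): drop {at(store)}, keep {have(k3), key_at(k1,dock), open(d_store_dock)}, require {at(dock), open(d_store_dock)}
    → {at(dock), have(k3), key_at(k1,dock), open(d_store_dock)}

== RESULT ==
["at(dock)", "have(k3)", "key_at(k1,dock)", "open(d_store_dock)"]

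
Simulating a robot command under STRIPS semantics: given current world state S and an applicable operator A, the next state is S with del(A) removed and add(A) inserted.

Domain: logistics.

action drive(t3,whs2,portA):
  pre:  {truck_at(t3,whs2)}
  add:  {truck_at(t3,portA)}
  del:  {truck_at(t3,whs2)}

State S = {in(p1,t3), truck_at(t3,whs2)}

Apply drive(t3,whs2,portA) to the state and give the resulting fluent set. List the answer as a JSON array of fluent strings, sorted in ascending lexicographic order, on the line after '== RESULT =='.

Compute (S \ del) ∪ add:
  pre ⊆ S: {truck_at(t3,whs2)} ⊆ S  — applicable
  S \ del = {in(p1,t3)}
  ∪ add   = {in(p1,t3), truck_at(t3,portA)}

== RESULT ==
["in(p1,t3)", "truck_at(t3,portA)"]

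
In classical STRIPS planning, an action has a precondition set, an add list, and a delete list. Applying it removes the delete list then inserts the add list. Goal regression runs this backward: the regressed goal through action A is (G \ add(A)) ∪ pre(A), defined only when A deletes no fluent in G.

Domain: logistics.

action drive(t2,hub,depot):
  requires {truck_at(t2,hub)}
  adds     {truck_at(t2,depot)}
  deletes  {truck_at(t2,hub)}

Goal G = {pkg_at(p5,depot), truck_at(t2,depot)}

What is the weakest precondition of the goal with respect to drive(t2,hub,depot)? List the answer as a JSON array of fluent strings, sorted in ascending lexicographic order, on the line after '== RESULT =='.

Regress:
  G ∩ del = {}  (empty — regression defined)
  G \ add = {pkg_at(p5,depot), truck_at(t2,depot)} \ {truck_at(t2,depot)} = {pkg_at(p5,depot)}
  ∪ pre   = {pkg_at(p5,depot)} ∪ {truck_at(t2,hub)}
          = {pkg_at(p5,depot), truck_at(t2,hub)}

== RESULT ==
["pkg_at(p5,depot)", "truck_at(t2,hub)"]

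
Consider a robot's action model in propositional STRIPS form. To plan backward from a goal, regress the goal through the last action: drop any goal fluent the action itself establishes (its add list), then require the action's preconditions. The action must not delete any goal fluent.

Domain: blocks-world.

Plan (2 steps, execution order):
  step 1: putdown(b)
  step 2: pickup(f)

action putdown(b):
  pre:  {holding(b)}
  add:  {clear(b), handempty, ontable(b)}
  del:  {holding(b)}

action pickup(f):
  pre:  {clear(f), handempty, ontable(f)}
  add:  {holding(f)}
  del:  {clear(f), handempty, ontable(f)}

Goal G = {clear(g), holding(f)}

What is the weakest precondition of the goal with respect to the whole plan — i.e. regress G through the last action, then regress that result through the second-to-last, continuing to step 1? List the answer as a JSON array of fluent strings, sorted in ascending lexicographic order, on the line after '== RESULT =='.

Regress step by step:
  through step 2 (pickup(f)): drop {holding(f)}, keep {clear(g)}, require {clear(f), handempty, ontable(f)}
    → {clear(f), clear(g), handempty, ontable(f)}
  through step 1 (putdown(b)): drop {handempty}, keep {clear(f), clear(g), ontable(f)}, require {holding(b)}
    → {clear(f), clear(g), holding(b), ontable(f)}

== RESULT ==
["clear(f)", "clear(g)", "holding(b)", "ontable(f)"]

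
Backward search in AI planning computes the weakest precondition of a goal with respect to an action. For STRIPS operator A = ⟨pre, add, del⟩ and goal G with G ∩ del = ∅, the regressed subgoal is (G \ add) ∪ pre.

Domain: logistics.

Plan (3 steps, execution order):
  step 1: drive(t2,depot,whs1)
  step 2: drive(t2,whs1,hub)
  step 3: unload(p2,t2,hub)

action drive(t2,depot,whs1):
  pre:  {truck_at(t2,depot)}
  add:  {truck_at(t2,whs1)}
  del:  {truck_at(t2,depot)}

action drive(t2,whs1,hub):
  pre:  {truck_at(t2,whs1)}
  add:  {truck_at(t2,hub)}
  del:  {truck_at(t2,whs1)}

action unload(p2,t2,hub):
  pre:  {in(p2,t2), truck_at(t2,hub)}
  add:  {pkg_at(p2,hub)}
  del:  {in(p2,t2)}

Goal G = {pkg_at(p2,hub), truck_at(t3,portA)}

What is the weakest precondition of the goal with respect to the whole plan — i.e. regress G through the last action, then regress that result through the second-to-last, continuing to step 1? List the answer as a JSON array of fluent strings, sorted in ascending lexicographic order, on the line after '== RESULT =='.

Regress step by step:
  through step 3 (unload(p2,t2,hub)): drop {pkg_at(p2,hub)}, keep {truck_at(t3,portA)}, require {in(p2,t2), truck_at(t2,hub)}
    → {in(p2,t2), truck_at(t2,hub), truck_at(t3,portA)}
  through step 2 (drive(t2,whs1,hub)): drop {truck_at(t2,hub)}, keep {in(p2,t2), truck_at(t3,portA)}, require {truck_at(t2,whs1)}
    → {in(p2,t2), truck_at(t2,whs1), truck_at(t3,portA)}
  through step 1 (drive(t2,depot,whs1)): drop {truck_at(t2,whs1)}, keep {in(p2,t2), truck_at(t3,portA)}, require {truck_at(t2,depot)}
    → {in(p2,t2), truck_at(t2,depot), truck_at(t3,portA)}

== RESULT ==
["in(p2,t2)", "truck_at(t2,depot)", "truck_at(t3,portA)"]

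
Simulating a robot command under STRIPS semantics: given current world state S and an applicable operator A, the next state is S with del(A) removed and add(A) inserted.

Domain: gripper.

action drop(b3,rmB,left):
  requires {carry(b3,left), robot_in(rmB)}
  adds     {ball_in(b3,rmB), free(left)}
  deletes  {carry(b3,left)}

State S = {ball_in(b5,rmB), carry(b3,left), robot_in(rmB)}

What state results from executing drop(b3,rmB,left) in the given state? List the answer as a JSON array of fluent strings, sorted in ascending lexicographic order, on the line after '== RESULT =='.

Compute (S \ del) ∪ add:
  pre ⊆ S: {carry(b3,left), robot_in(rmB)} ⊆ S  — applicable
  S \ del = {ball_in(b5,rmB), robot_in(rmB)}
  ∪ add   = {ball_in(b3,rmB), ball_in(b5,rmB), free(left), robot_in(rmB)}

== RESULT ==
["ball_in(b3,rmB)", "ball_in(b5,rmB)", "free(left)", "robot_in(rmB)"]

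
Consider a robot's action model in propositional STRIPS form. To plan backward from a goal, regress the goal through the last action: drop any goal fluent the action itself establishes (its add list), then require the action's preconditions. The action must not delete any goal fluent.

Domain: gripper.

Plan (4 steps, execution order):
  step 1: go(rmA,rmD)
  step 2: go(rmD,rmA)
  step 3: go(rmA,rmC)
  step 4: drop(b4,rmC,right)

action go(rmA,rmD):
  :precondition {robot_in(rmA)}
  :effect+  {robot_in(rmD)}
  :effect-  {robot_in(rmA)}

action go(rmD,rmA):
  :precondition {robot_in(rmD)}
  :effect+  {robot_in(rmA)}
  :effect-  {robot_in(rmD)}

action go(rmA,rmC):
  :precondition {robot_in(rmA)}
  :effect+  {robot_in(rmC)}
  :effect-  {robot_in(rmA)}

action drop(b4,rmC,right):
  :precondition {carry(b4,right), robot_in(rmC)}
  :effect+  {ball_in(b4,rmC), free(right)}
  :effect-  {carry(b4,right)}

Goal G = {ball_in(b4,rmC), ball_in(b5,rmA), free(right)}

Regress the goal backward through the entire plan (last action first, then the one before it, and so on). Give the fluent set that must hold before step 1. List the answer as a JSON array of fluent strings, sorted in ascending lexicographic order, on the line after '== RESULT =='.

Work backward from the goal:
  through step 4 (drop(b4,rmC,right)): drop {ball_in(b4,rmC), free(right)}, keep {ball_in(b5,rmA)}, require {carry(b4,right), robot_in(rmC)}
    → {ball_in(b5,rmA), carry(b4,right), robot_in(rmC)}
  through step 3 (go(rmA,rmC)): drop {robot_in(rmC)}, keep {ball_in(b5,rmA), carry(b4,right)}, require {robot_in(rmA)}
    → {ball_in(b5,rmA), carry(b4,right), robot_in(rmA)}
  through step 2 (go(rmD,rmA)): drop {robot_in(rmA)}, keep {ball_in(b5,rmA), carry(b4,right)}, require {robot_in(rmD)}
    → {ball_in(b5,rmA), carry(b4,right), robot_in(rmD)}
  through step 1 (go(rmA,rmD)): drop {robot_in(rmD)}, keep {ball_in(b5,rmA), carry(b4,right)}, require {robot_in(rmA)}
    → {ball_in(b5,rmA), carry(b4,right), robot_in(rmA)}

== RESULT ==
["ball_in(b5,rmA)", "carry(b4,right)", "robot_in(rmA)"]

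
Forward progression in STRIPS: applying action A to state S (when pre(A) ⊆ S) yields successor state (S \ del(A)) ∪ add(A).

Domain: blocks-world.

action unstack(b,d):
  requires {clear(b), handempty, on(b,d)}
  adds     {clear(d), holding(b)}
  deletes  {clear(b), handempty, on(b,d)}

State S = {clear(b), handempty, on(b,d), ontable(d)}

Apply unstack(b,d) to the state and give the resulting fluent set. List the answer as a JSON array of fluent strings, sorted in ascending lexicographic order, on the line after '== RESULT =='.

Progress:
  pre ⊆ S: {clear(b), handempty, on(b,d)} ⊆ S  — applicable
  S \ del = {ontable(d)}
  ∪ add   = {clear(d), holding(b), ontable(d)}

== RESULT ==
["clear(d)", "holding(b)", "ontable(d)"]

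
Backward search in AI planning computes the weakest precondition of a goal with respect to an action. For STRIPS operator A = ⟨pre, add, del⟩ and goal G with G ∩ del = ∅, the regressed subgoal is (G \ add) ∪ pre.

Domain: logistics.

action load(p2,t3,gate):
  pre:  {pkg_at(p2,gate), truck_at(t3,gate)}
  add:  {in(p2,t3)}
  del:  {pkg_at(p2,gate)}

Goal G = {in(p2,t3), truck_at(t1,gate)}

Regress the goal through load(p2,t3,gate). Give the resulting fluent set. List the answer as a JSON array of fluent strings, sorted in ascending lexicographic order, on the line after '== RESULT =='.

Regress:
  G ∩ del = {}  (empty — regression defined)
  G \ add = {in(p2,t3), truck_at(t1,gate)} \ {in(p2,t3)} = {truck_at(t1,gate)}
  ∪ pre   = {truck_at(t1,gate)} ∪ {pkg_at(p2,gate), truck_at(t3,gate)}
          = {pkg_at(p2,gate), truck_at(t1,gate), truck_at(t3,gate)}

== RESULT ==
["pkg_at(p2,gate)", "truck_at(t1,gate)", "truck_at(t3,gate)"]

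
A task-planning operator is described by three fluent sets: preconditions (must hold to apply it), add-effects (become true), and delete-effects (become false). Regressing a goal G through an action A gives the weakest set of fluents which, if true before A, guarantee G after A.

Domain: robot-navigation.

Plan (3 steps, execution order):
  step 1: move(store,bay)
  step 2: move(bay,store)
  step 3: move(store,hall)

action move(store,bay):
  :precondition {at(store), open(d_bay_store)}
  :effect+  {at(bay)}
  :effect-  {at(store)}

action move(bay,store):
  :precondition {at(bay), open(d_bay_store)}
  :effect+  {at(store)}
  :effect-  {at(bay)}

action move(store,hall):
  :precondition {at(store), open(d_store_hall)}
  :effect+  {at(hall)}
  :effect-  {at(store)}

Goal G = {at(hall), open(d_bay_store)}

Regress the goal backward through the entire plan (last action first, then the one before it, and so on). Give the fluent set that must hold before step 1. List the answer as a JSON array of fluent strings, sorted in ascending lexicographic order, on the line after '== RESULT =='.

Regress step by step:
  through step 3 (move(store,hall)): drop {at(hall)}, keep {open(d_bay_store)}, require {at(store), open(d_store_hall)}
    → {at(store), open(d_bay_store), open(d_store_hall)}
  through step 2 (move(bay,store)): drop {at(store)}, keep {open(d_bay_store), open(d_store_hall)}, require {at(bay), open(d_bay_store)}
    → {at(bay), open(d_bay_store), open(d_store_hall)}
  through step 1 (move(store,bay)): drop {at(bay)}, keep {open(d_bay_store), open(d_store_hall)}, require {at(store), open(d_bay_store)}
    → {at(store), open(d_bay_store), open(d_store_hall)}

== RESULT ==
["at(store)", "open(d_bay_store)", "open(d_store_hall)"]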